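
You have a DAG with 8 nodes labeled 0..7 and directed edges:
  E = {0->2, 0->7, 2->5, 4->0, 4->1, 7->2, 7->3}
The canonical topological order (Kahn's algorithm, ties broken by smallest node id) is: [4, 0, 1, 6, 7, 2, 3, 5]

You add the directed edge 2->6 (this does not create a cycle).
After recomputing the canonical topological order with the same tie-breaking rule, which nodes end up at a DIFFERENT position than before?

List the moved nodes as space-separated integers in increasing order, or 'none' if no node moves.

Answer: 2 3 5 6 7

Derivation:
Old toposort: [4, 0, 1, 6, 7, 2, 3, 5]
Added edge 2->6
Recompute Kahn (smallest-id tiebreak):
  initial in-degrees: [1, 1, 2, 1, 0, 1, 1, 1]
  ready (indeg=0): [4]
  pop 4: indeg[0]->0; indeg[1]->0 | ready=[0, 1] | order so far=[4]
  pop 0: indeg[2]->1; indeg[7]->0 | ready=[1, 7] | order so far=[4, 0]
  pop 1: no out-edges | ready=[7] | order so far=[4, 0, 1]
  pop 7: indeg[2]->0; indeg[3]->0 | ready=[2, 3] | order so far=[4, 0, 1, 7]
  pop 2: indeg[5]->0; indeg[6]->0 | ready=[3, 5, 6] | order so far=[4, 0, 1, 7, 2]
  pop 3: no out-edges | ready=[5, 6] | order so far=[4, 0, 1, 7, 2, 3]
  pop 5: no out-edges | ready=[6] | order so far=[4, 0, 1, 7, 2, 3, 5]
  pop 6: no out-edges | ready=[] | order so far=[4, 0, 1, 7, 2, 3, 5, 6]
New canonical toposort: [4, 0, 1, 7, 2, 3, 5, 6]
Compare positions:
  Node 0: index 1 -> 1 (same)
  Node 1: index 2 -> 2 (same)
  Node 2: index 5 -> 4 (moved)
  Node 3: index 6 -> 5 (moved)
  Node 4: index 0 -> 0 (same)
  Node 5: index 7 -> 6 (moved)
  Node 6: index 3 -> 7 (moved)
  Node 7: index 4 -> 3 (moved)
Nodes that changed position: 2 3 5 6 7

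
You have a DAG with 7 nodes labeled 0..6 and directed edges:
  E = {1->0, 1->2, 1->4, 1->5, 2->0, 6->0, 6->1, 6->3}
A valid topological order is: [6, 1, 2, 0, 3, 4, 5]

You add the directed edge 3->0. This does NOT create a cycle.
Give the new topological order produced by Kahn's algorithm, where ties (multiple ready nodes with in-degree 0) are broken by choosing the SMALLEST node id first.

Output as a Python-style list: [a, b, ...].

Answer: [6, 1, 2, 3, 0, 4, 5]

Derivation:
Old toposort: [6, 1, 2, 0, 3, 4, 5]
Added edge: 3->0
Position of 3 (4) > position of 0 (3). Must reorder: 3 must now come before 0.
Run Kahn's algorithm (break ties by smallest node id):
  initial in-degrees: [4, 1, 1, 1, 1, 1, 0]
  ready (indeg=0): [6]
  pop 6: indeg[0]->3; indeg[1]->0; indeg[3]->0 | ready=[1, 3] | order so far=[6]
  pop 1: indeg[0]->2; indeg[2]->0; indeg[4]->0; indeg[5]->0 | ready=[2, 3, 4, 5] | order so far=[6, 1]
  pop 2: indeg[0]->1 | ready=[3, 4, 5] | order so far=[6, 1, 2]
  pop 3: indeg[0]->0 | ready=[0, 4, 5] | order so far=[6, 1, 2, 3]
  pop 0: no out-edges | ready=[4, 5] | order so far=[6, 1, 2, 3, 0]
  pop 4: no out-edges | ready=[5] | order so far=[6, 1, 2, 3, 0, 4]
  pop 5: no out-edges | ready=[] | order so far=[6, 1, 2, 3, 0, 4, 5]
  Result: [6, 1, 2, 3, 0, 4, 5]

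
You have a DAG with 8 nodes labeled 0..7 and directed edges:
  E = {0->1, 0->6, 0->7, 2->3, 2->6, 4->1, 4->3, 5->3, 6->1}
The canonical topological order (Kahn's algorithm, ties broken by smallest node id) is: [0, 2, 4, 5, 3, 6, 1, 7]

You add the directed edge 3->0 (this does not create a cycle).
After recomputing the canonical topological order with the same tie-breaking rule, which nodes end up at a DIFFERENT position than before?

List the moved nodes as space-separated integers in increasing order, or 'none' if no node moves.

Old toposort: [0, 2, 4, 5, 3, 6, 1, 7]
Added edge 3->0
Recompute Kahn (smallest-id tiebreak):
  initial in-degrees: [1, 3, 0, 3, 0, 0, 2, 1]
  ready (indeg=0): [2, 4, 5]
  pop 2: indeg[3]->2; indeg[6]->1 | ready=[4, 5] | order so far=[2]
  pop 4: indeg[1]->2; indeg[3]->1 | ready=[5] | order so far=[2, 4]
  pop 5: indeg[3]->0 | ready=[3] | order so far=[2, 4, 5]
  pop 3: indeg[0]->0 | ready=[0] | order so far=[2, 4, 5, 3]
  pop 0: indeg[1]->1; indeg[6]->0; indeg[7]->0 | ready=[6, 7] | order so far=[2, 4, 5, 3, 0]
  pop 6: indeg[1]->0 | ready=[1, 7] | order so far=[2, 4, 5, 3, 0, 6]
  pop 1: no out-edges | ready=[7] | order so far=[2, 4, 5, 3, 0, 6, 1]
  pop 7: no out-edges | ready=[] | order so far=[2, 4, 5, 3, 0, 6, 1, 7]
New canonical toposort: [2, 4, 5, 3, 0, 6, 1, 7]
Compare positions:
  Node 0: index 0 -> 4 (moved)
  Node 1: index 6 -> 6 (same)
  Node 2: index 1 -> 0 (moved)
  Node 3: index 4 -> 3 (moved)
  Node 4: index 2 -> 1 (moved)
  Node 5: index 3 -> 2 (moved)
  Node 6: index 5 -> 5 (same)
  Node 7: index 7 -> 7 (same)
Nodes that changed position: 0 2 3 4 5

Answer: 0 2 3 4 5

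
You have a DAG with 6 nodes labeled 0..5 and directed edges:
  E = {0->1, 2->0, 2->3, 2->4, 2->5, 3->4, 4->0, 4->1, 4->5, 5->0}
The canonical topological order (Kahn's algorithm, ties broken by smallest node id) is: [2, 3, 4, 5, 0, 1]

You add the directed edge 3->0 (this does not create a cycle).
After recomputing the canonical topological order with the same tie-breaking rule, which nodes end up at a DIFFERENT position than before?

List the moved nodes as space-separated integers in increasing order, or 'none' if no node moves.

Old toposort: [2, 3, 4, 5, 0, 1]
Added edge 3->0
Recompute Kahn (smallest-id tiebreak):
  initial in-degrees: [4, 2, 0, 1, 2, 2]
  ready (indeg=0): [2]
  pop 2: indeg[0]->3; indeg[3]->0; indeg[4]->1; indeg[5]->1 | ready=[3] | order so far=[2]
  pop 3: indeg[0]->2; indeg[4]->0 | ready=[4] | order so far=[2, 3]
  pop 4: indeg[0]->1; indeg[1]->1; indeg[5]->0 | ready=[5] | order so far=[2, 3, 4]
  pop 5: indeg[0]->0 | ready=[0] | order so far=[2, 3, 4, 5]
  pop 0: indeg[1]->0 | ready=[1] | order so far=[2, 3, 4, 5, 0]
  pop 1: no out-edges | ready=[] | order so far=[2, 3, 4, 5, 0, 1]
New canonical toposort: [2, 3, 4, 5, 0, 1]
Compare positions:
  Node 0: index 4 -> 4 (same)
  Node 1: index 5 -> 5 (same)
  Node 2: index 0 -> 0 (same)
  Node 3: index 1 -> 1 (same)
  Node 4: index 2 -> 2 (same)
  Node 5: index 3 -> 3 (same)
Nodes that changed position: none

Answer: none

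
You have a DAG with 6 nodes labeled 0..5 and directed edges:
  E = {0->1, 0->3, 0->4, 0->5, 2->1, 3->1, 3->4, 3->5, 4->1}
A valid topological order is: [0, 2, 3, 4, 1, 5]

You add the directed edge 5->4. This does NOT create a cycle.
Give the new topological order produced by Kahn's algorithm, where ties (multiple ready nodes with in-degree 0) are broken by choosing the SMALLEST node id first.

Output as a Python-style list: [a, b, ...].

Old toposort: [0, 2, 3, 4, 1, 5]
Added edge: 5->4
Position of 5 (5) > position of 4 (3). Must reorder: 5 must now come before 4.
Run Kahn's algorithm (break ties by smallest node id):
  initial in-degrees: [0, 4, 0, 1, 3, 2]
  ready (indeg=0): [0, 2]
  pop 0: indeg[1]->3; indeg[3]->0; indeg[4]->2; indeg[5]->1 | ready=[2, 3] | order so far=[0]
  pop 2: indeg[1]->2 | ready=[3] | order so far=[0, 2]
  pop 3: indeg[1]->1; indeg[4]->1; indeg[5]->0 | ready=[5] | order so far=[0, 2, 3]
  pop 5: indeg[4]->0 | ready=[4] | order so far=[0, 2, 3, 5]
  pop 4: indeg[1]->0 | ready=[1] | order so far=[0, 2, 3, 5, 4]
  pop 1: no out-edges | ready=[] | order so far=[0, 2, 3, 5, 4, 1]
  Result: [0, 2, 3, 5, 4, 1]

Answer: [0, 2, 3, 5, 4, 1]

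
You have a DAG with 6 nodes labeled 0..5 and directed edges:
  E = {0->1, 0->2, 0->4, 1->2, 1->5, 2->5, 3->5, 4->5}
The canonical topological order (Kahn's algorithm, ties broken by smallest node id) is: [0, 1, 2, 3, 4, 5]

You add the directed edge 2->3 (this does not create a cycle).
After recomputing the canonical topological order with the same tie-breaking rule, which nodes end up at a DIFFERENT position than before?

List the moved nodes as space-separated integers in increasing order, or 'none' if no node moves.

Answer: none

Derivation:
Old toposort: [0, 1, 2, 3, 4, 5]
Added edge 2->3
Recompute Kahn (smallest-id tiebreak):
  initial in-degrees: [0, 1, 2, 1, 1, 4]
  ready (indeg=0): [0]
  pop 0: indeg[1]->0; indeg[2]->1; indeg[4]->0 | ready=[1, 4] | order so far=[0]
  pop 1: indeg[2]->0; indeg[5]->3 | ready=[2, 4] | order so far=[0, 1]
  pop 2: indeg[3]->0; indeg[5]->2 | ready=[3, 4] | order so far=[0, 1, 2]
  pop 3: indeg[5]->1 | ready=[4] | order so far=[0, 1, 2, 3]
  pop 4: indeg[5]->0 | ready=[5] | order so far=[0, 1, 2, 3, 4]
  pop 5: no out-edges | ready=[] | order so far=[0, 1, 2, 3, 4, 5]
New canonical toposort: [0, 1, 2, 3, 4, 5]
Compare positions:
  Node 0: index 0 -> 0 (same)
  Node 1: index 1 -> 1 (same)
  Node 2: index 2 -> 2 (same)
  Node 3: index 3 -> 3 (same)
  Node 4: index 4 -> 4 (same)
  Node 5: index 5 -> 5 (same)
Nodes that changed position: none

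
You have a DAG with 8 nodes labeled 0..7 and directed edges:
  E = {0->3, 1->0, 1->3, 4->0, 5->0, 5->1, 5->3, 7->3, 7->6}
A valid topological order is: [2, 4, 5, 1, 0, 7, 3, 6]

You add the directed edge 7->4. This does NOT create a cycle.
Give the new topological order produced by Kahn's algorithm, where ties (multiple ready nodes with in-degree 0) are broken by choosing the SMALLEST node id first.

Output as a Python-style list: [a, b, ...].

Old toposort: [2, 4, 5, 1, 0, 7, 3, 6]
Added edge: 7->4
Position of 7 (5) > position of 4 (1). Must reorder: 7 must now come before 4.
Run Kahn's algorithm (break ties by smallest node id):
  initial in-degrees: [3, 1, 0, 4, 1, 0, 1, 0]
  ready (indeg=0): [2, 5, 7]
  pop 2: no out-edges | ready=[5, 7] | order so far=[2]
  pop 5: indeg[0]->2; indeg[1]->0; indeg[3]->3 | ready=[1, 7] | order so far=[2, 5]
  pop 1: indeg[0]->1; indeg[3]->2 | ready=[7] | order so far=[2, 5, 1]
  pop 7: indeg[3]->1; indeg[4]->0; indeg[6]->0 | ready=[4, 6] | order so far=[2, 5, 1, 7]
  pop 4: indeg[0]->0 | ready=[0, 6] | order so far=[2, 5, 1, 7, 4]
  pop 0: indeg[3]->0 | ready=[3, 6] | order so far=[2, 5, 1, 7, 4, 0]
  pop 3: no out-edges | ready=[6] | order so far=[2, 5, 1, 7, 4, 0, 3]
  pop 6: no out-edges | ready=[] | order so far=[2, 5, 1, 7, 4, 0, 3, 6]
  Result: [2, 5, 1, 7, 4, 0, 3, 6]

Answer: [2, 5, 1, 7, 4, 0, 3, 6]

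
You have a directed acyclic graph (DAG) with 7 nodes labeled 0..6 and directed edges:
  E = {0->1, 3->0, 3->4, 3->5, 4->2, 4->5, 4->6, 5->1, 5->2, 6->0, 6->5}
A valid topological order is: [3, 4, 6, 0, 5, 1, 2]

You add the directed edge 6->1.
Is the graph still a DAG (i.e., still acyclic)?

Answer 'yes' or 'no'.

Answer: yes

Derivation:
Given toposort: [3, 4, 6, 0, 5, 1, 2]
Position of 6: index 2; position of 1: index 5
New edge 6->1: forward
Forward edge: respects the existing order. Still a DAG, same toposort still valid.
Still a DAG? yes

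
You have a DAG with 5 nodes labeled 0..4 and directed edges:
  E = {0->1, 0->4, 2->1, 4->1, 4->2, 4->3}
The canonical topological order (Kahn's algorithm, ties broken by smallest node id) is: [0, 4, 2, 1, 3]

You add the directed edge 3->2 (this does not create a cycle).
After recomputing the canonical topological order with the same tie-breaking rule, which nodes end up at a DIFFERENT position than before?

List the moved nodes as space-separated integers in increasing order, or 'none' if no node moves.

Answer: 1 2 3

Derivation:
Old toposort: [0, 4, 2, 1, 3]
Added edge 3->2
Recompute Kahn (smallest-id tiebreak):
  initial in-degrees: [0, 3, 2, 1, 1]
  ready (indeg=0): [0]
  pop 0: indeg[1]->2; indeg[4]->0 | ready=[4] | order so far=[0]
  pop 4: indeg[1]->1; indeg[2]->1; indeg[3]->0 | ready=[3] | order so far=[0, 4]
  pop 3: indeg[2]->0 | ready=[2] | order so far=[0, 4, 3]
  pop 2: indeg[1]->0 | ready=[1] | order so far=[0, 4, 3, 2]
  pop 1: no out-edges | ready=[] | order so far=[0, 4, 3, 2, 1]
New canonical toposort: [0, 4, 3, 2, 1]
Compare positions:
  Node 0: index 0 -> 0 (same)
  Node 1: index 3 -> 4 (moved)
  Node 2: index 2 -> 3 (moved)
  Node 3: index 4 -> 2 (moved)
  Node 4: index 1 -> 1 (same)
Nodes that changed position: 1 2 3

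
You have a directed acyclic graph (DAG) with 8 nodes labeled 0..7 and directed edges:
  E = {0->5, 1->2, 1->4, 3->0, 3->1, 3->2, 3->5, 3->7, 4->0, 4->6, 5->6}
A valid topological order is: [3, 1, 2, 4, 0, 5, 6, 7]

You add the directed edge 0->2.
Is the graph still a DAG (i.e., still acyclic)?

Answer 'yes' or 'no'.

Given toposort: [3, 1, 2, 4, 0, 5, 6, 7]
Position of 0: index 4; position of 2: index 2
New edge 0->2: backward (u after v in old order)
Backward edge: old toposort is now invalid. Check if this creates a cycle.
Does 2 already reach 0? Reachable from 2: [2]. NO -> still a DAG (reorder needed).
Still a DAG? yes

Answer: yes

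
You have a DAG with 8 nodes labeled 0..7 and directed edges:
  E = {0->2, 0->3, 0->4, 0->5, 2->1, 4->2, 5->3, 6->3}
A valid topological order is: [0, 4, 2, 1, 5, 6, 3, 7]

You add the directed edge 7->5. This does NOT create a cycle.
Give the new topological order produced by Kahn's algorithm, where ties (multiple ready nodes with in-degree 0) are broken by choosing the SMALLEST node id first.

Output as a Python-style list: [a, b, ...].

Answer: [0, 4, 2, 1, 6, 7, 5, 3]

Derivation:
Old toposort: [0, 4, 2, 1, 5, 6, 3, 7]
Added edge: 7->5
Position of 7 (7) > position of 5 (4). Must reorder: 7 must now come before 5.
Run Kahn's algorithm (break ties by smallest node id):
  initial in-degrees: [0, 1, 2, 3, 1, 2, 0, 0]
  ready (indeg=0): [0, 6, 7]
  pop 0: indeg[2]->1; indeg[3]->2; indeg[4]->0; indeg[5]->1 | ready=[4, 6, 7] | order so far=[0]
  pop 4: indeg[2]->0 | ready=[2, 6, 7] | order so far=[0, 4]
  pop 2: indeg[1]->0 | ready=[1, 6, 7] | order so far=[0, 4, 2]
  pop 1: no out-edges | ready=[6, 7] | order so far=[0, 4, 2, 1]
  pop 6: indeg[3]->1 | ready=[7] | order so far=[0, 4, 2, 1, 6]
  pop 7: indeg[5]->0 | ready=[5] | order so far=[0, 4, 2, 1, 6, 7]
  pop 5: indeg[3]->0 | ready=[3] | order so far=[0, 4, 2, 1, 6, 7, 5]
  pop 3: no out-edges | ready=[] | order so far=[0, 4, 2, 1, 6, 7, 5, 3]
  Result: [0, 4, 2, 1, 6, 7, 5, 3]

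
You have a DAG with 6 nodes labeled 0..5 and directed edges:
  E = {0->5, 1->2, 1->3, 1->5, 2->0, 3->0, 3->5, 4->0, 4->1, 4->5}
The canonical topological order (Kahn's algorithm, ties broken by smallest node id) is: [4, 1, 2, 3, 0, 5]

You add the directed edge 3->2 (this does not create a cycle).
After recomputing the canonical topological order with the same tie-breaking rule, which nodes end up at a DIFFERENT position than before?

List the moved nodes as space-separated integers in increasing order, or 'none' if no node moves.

Answer: 2 3

Derivation:
Old toposort: [4, 1, 2, 3, 0, 5]
Added edge 3->2
Recompute Kahn (smallest-id tiebreak):
  initial in-degrees: [3, 1, 2, 1, 0, 4]
  ready (indeg=0): [4]
  pop 4: indeg[0]->2; indeg[1]->0; indeg[5]->3 | ready=[1] | order so far=[4]
  pop 1: indeg[2]->1; indeg[3]->0; indeg[5]->2 | ready=[3] | order so far=[4, 1]
  pop 3: indeg[0]->1; indeg[2]->0; indeg[5]->1 | ready=[2] | order so far=[4, 1, 3]
  pop 2: indeg[0]->0 | ready=[0] | order so far=[4, 1, 3, 2]
  pop 0: indeg[5]->0 | ready=[5] | order so far=[4, 1, 3, 2, 0]
  pop 5: no out-edges | ready=[] | order so far=[4, 1, 3, 2, 0, 5]
New canonical toposort: [4, 1, 3, 2, 0, 5]
Compare positions:
  Node 0: index 4 -> 4 (same)
  Node 1: index 1 -> 1 (same)
  Node 2: index 2 -> 3 (moved)
  Node 3: index 3 -> 2 (moved)
  Node 4: index 0 -> 0 (same)
  Node 5: index 5 -> 5 (same)
Nodes that changed position: 2 3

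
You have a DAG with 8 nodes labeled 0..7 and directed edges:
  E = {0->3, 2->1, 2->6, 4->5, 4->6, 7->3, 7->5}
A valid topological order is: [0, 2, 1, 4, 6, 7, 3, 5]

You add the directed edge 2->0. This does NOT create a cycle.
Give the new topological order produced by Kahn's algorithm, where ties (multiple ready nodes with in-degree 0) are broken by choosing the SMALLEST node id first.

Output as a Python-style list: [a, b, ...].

Old toposort: [0, 2, 1, 4, 6, 7, 3, 5]
Added edge: 2->0
Position of 2 (1) > position of 0 (0). Must reorder: 2 must now come before 0.
Run Kahn's algorithm (break ties by smallest node id):
  initial in-degrees: [1, 1, 0, 2, 0, 2, 2, 0]
  ready (indeg=0): [2, 4, 7]
  pop 2: indeg[0]->0; indeg[1]->0; indeg[6]->1 | ready=[0, 1, 4, 7] | order so far=[2]
  pop 0: indeg[3]->1 | ready=[1, 4, 7] | order so far=[2, 0]
  pop 1: no out-edges | ready=[4, 7] | order so far=[2, 0, 1]
  pop 4: indeg[5]->1; indeg[6]->0 | ready=[6, 7] | order so far=[2, 0, 1, 4]
  pop 6: no out-edges | ready=[7] | order so far=[2, 0, 1, 4, 6]
  pop 7: indeg[3]->0; indeg[5]->0 | ready=[3, 5] | order so far=[2, 0, 1, 4, 6, 7]
  pop 3: no out-edges | ready=[5] | order so far=[2, 0, 1, 4, 6, 7, 3]
  pop 5: no out-edges | ready=[] | order so far=[2, 0, 1, 4, 6, 7, 3, 5]
  Result: [2, 0, 1, 4, 6, 7, 3, 5]

Answer: [2, 0, 1, 4, 6, 7, 3, 5]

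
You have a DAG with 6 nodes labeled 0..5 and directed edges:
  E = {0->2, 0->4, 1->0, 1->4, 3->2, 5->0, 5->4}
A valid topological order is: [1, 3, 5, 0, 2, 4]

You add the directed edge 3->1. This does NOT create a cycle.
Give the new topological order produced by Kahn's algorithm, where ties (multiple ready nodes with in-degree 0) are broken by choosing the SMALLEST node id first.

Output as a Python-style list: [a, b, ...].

Answer: [3, 1, 5, 0, 2, 4]

Derivation:
Old toposort: [1, 3, 5, 0, 2, 4]
Added edge: 3->1
Position of 3 (1) > position of 1 (0). Must reorder: 3 must now come before 1.
Run Kahn's algorithm (break ties by smallest node id):
  initial in-degrees: [2, 1, 2, 0, 3, 0]
  ready (indeg=0): [3, 5]
  pop 3: indeg[1]->0; indeg[2]->1 | ready=[1, 5] | order so far=[3]
  pop 1: indeg[0]->1; indeg[4]->2 | ready=[5] | order so far=[3, 1]
  pop 5: indeg[0]->0; indeg[4]->1 | ready=[0] | order so far=[3, 1, 5]
  pop 0: indeg[2]->0; indeg[4]->0 | ready=[2, 4] | order so far=[3, 1, 5, 0]
  pop 2: no out-edges | ready=[4] | order so far=[3, 1, 5, 0, 2]
  pop 4: no out-edges | ready=[] | order so far=[3, 1, 5, 0, 2, 4]
  Result: [3, 1, 5, 0, 2, 4]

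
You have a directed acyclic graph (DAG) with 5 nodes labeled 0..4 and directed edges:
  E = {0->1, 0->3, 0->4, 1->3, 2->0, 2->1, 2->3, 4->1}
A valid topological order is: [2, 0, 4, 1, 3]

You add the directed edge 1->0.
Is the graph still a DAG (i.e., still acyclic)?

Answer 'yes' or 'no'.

Answer: no

Derivation:
Given toposort: [2, 0, 4, 1, 3]
Position of 1: index 3; position of 0: index 1
New edge 1->0: backward (u after v in old order)
Backward edge: old toposort is now invalid. Check if this creates a cycle.
Does 0 already reach 1? Reachable from 0: [0, 1, 3, 4]. YES -> cycle!
Still a DAG? no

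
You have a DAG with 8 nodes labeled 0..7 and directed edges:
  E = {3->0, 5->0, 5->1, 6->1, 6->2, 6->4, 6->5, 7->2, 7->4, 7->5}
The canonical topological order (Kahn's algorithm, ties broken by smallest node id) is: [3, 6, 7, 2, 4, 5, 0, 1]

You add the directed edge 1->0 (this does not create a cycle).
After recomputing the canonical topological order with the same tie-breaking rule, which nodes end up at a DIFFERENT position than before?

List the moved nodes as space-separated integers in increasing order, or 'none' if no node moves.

Answer: 0 1

Derivation:
Old toposort: [3, 6, 7, 2, 4, 5, 0, 1]
Added edge 1->0
Recompute Kahn (smallest-id tiebreak):
  initial in-degrees: [3, 2, 2, 0, 2, 2, 0, 0]
  ready (indeg=0): [3, 6, 7]
  pop 3: indeg[0]->2 | ready=[6, 7] | order so far=[3]
  pop 6: indeg[1]->1; indeg[2]->1; indeg[4]->1; indeg[5]->1 | ready=[7] | order so far=[3, 6]
  pop 7: indeg[2]->0; indeg[4]->0; indeg[5]->0 | ready=[2, 4, 5] | order so far=[3, 6, 7]
  pop 2: no out-edges | ready=[4, 5] | order so far=[3, 6, 7, 2]
  pop 4: no out-edges | ready=[5] | order so far=[3, 6, 7, 2, 4]
  pop 5: indeg[0]->1; indeg[1]->0 | ready=[1] | order so far=[3, 6, 7, 2, 4, 5]
  pop 1: indeg[0]->0 | ready=[0] | order so far=[3, 6, 7, 2, 4, 5, 1]
  pop 0: no out-edges | ready=[] | order so far=[3, 6, 7, 2, 4, 5, 1, 0]
New canonical toposort: [3, 6, 7, 2, 4, 5, 1, 0]
Compare positions:
  Node 0: index 6 -> 7 (moved)
  Node 1: index 7 -> 6 (moved)
  Node 2: index 3 -> 3 (same)
  Node 3: index 0 -> 0 (same)
  Node 4: index 4 -> 4 (same)
  Node 5: index 5 -> 5 (same)
  Node 6: index 1 -> 1 (same)
  Node 7: index 2 -> 2 (same)
Nodes that changed position: 0 1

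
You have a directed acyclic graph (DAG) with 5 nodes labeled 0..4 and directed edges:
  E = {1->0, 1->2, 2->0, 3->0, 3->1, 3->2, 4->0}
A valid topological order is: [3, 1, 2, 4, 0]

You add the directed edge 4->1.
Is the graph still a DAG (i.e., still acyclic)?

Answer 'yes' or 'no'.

Answer: yes

Derivation:
Given toposort: [3, 1, 2, 4, 0]
Position of 4: index 3; position of 1: index 1
New edge 4->1: backward (u after v in old order)
Backward edge: old toposort is now invalid. Check if this creates a cycle.
Does 1 already reach 4? Reachable from 1: [0, 1, 2]. NO -> still a DAG (reorder needed).
Still a DAG? yes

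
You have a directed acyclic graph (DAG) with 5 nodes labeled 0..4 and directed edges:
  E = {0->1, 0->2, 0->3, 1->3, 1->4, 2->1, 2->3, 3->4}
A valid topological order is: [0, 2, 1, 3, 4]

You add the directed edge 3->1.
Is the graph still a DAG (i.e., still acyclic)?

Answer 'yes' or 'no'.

Given toposort: [0, 2, 1, 3, 4]
Position of 3: index 3; position of 1: index 2
New edge 3->1: backward (u after v in old order)
Backward edge: old toposort is now invalid. Check if this creates a cycle.
Does 1 already reach 3? Reachable from 1: [1, 3, 4]. YES -> cycle!
Still a DAG? no

Answer: no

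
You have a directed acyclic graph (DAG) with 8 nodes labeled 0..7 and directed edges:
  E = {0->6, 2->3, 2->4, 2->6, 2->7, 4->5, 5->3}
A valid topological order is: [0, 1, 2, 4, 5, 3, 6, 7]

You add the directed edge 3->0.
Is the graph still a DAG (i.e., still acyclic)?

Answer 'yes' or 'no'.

Given toposort: [0, 1, 2, 4, 5, 3, 6, 7]
Position of 3: index 5; position of 0: index 0
New edge 3->0: backward (u after v in old order)
Backward edge: old toposort is now invalid. Check if this creates a cycle.
Does 0 already reach 3? Reachable from 0: [0, 6]. NO -> still a DAG (reorder needed).
Still a DAG? yes

Answer: yes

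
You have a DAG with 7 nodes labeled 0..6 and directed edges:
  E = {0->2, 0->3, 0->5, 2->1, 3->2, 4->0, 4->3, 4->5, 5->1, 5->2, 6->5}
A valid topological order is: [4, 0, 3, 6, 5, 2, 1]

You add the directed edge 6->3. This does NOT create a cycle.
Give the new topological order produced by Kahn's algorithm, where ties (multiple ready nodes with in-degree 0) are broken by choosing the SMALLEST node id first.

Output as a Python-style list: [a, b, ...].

Old toposort: [4, 0, 3, 6, 5, 2, 1]
Added edge: 6->3
Position of 6 (3) > position of 3 (2). Must reorder: 6 must now come before 3.
Run Kahn's algorithm (break ties by smallest node id):
  initial in-degrees: [1, 2, 3, 3, 0, 3, 0]
  ready (indeg=0): [4, 6]
  pop 4: indeg[0]->0; indeg[3]->2; indeg[5]->2 | ready=[0, 6] | order so far=[4]
  pop 0: indeg[2]->2; indeg[3]->1; indeg[5]->1 | ready=[6] | order so far=[4, 0]
  pop 6: indeg[3]->0; indeg[5]->0 | ready=[3, 5] | order so far=[4, 0, 6]
  pop 3: indeg[2]->1 | ready=[5] | order so far=[4, 0, 6, 3]
  pop 5: indeg[1]->1; indeg[2]->0 | ready=[2] | order so far=[4, 0, 6, 3, 5]
  pop 2: indeg[1]->0 | ready=[1] | order so far=[4, 0, 6, 3, 5, 2]
  pop 1: no out-edges | ready=[] | order so far=[4, 0, 6, 3, 5, 2, 1]
  Result: [4, 0, 6, 3, 5, 2, 1]

Answer: [4, 0, 6, 3, 5, 2, 1]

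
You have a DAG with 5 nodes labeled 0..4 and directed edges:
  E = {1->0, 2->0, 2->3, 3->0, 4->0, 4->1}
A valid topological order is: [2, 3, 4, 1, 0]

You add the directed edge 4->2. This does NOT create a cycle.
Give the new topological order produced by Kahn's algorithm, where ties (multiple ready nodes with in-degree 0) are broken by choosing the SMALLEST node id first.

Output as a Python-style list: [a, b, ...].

Answer: [4, 1, 2, 3, 0]

Derivation:
Old toposort: [2, 3, 4, 1, 0]
Added edge: 4->2
Position of 4 (2) > position of 2 (0). Must reorder: 4 must now come before 2.
Run Kahn's algorithm (break ties by smallest node id):
  initial in-degrees: [4, 1, 1, 1, 0]
  ready (indeg=0): [4]
  pop 4: indeg[0]->3; indeg[1]->0; indeg[2]->0 | ready=[1, 2] | order so far=[4]
  pop 1: indeg[0]->2 | ready=[2] | order so far=[4, 1]
  pop 2: indeg[0]->1; indeg[3]->0 | ready=[3] | order so far=[4, 1, 2]
  pop 3: indeg[0]->0 | ready=[0] | order so far=[4, 1, 2, 3]
  pop 0: no out-edges | ready=[] | order so far=[4, 1, 2, 3, 0]
  Result: [4, 1, 2, 3, 0]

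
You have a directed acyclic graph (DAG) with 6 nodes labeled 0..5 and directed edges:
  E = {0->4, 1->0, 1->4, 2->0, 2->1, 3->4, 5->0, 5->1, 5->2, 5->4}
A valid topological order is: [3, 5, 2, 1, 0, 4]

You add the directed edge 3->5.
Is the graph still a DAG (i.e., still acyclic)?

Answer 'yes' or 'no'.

Given toposort: [3, 5, 2, 1, 0, 4]
Position of 3: index 0; position of 5: index 1
New edge 3->5: forward
Forward edge: respects the existing order. Still a DAG, same toposort still valid.
Still a DAG? yes

Answer: yes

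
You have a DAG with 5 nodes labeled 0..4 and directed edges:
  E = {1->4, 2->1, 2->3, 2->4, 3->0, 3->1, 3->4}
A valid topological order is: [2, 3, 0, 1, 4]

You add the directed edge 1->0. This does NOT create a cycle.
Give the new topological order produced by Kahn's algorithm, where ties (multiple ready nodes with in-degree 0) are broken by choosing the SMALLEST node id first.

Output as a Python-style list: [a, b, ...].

Answer: [2, 3, 1, 0, 4]

Derivation:
Old toposort: [2, 3, 0, 1, 4]
Added edge: 1->0
Position of 1 (3) > position of 0 (2). Must reorder: 1 must now come before 0.
Run Kahn's algorithm (break ties by smallest node id):
  initial in-degrees: [2, 2, 0, 1, 3]
  ready (indeg=0): [2]
  pop 2: indeg[1]->1; indeg[3]->0; indeg[4]->2 | ready=[3] | order so far=[2]
  pop 3: indeg[0]->1; indeg[1]->0; indeg[4]->1 | ready=[1] | order so far=[2, 3]
  pop 1: indeg[0]->0; indeg[4]->0 | ready=[0, 4] | order so far=[2, 3, 1]
  pop 0: no out-edges | ready=[4] | order so far=[2, 3, 1, 0]
  pop 4: no out-edges | ready=[] | order so far=[2, 3, 1, 0, 4]
  Result: [2, 3, 1, 0, 4]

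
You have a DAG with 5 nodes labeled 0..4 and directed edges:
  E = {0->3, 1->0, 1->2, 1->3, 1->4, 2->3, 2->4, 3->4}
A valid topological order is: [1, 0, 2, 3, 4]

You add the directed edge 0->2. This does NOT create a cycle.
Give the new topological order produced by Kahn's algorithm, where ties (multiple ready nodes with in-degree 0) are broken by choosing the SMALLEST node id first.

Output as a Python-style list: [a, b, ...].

Answer: [1, 0, 2, 3, 4]

Derivation:
Old toposort: [1, 0, 2, 3, 4]
Added edge: 0->2
Position of 0 (1) < position of 2 (2). Old order still valid.
Run Kahn's algorithm (break ties by smallest node id):
  initial in-degrees: [1, 0, 2, 3, 3]
  ready (indeg=0): [1]
  pop 1: indeg[0]->0; indeg[2]->1; indeg[3]->2; indeg[4]->2 | ready=[0] | order so far=[1]
  pop 0: indeg[2]->0; indeg[3]->1 | ready=[2] | order so far=[1, 0]
  pop 2: indeg[3]->0; indeg[4]->1 | ready=[3] | order so far=[1, 0, 2]
  pop 3: indeg[4]->0 | ready=[4] | order so far=[1, 0, 2, 3]
  pop 4: no out-edges | ready=[] | order so far=[1, 0, 2, 3, 4]
  Result: [1, 0, 2, 3, 4]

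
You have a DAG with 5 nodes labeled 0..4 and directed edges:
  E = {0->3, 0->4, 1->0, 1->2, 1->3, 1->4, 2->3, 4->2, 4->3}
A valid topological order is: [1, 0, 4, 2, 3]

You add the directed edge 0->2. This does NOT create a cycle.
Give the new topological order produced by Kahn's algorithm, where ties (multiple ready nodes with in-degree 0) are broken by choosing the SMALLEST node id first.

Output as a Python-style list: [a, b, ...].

Answer: [1, 0, 4, 2, 3]

Derivation:
Old toposort: [1, 0, 4, 2, 3]
Added edge: 0->2
Position of 0 (1) < position of 2 (3). Old order still valid.
Run Kahn's algorithm (break ties by smallest node id):
  initial in-degrees: [1, 0, 3, 4, 2]
  ready (indeg=0): [1]
  pop 1: indeg[0]->0; indeg[2]->2; indeg[3]->3; indeg[4]->1 | ready=[0] | order so far=[1]
  pop 0: indeg[2]->1; indeg[3]->2; indeg[4]->0 | ready=[4] | order so far=[1, 0]
  pop 4: indeg[2]->0; indeg[3]->1 | ready=[2] | order so far=[1, 0, 4]
  pop 2: indeg[3]->0 | ready=[3] | order so far=[1, 0, 4, 2]
  pop 3: no out-edges | ready=[] | order so far=[1, 0, 4, 2, 3]
  Result: [1, 0, 4, 2, 3]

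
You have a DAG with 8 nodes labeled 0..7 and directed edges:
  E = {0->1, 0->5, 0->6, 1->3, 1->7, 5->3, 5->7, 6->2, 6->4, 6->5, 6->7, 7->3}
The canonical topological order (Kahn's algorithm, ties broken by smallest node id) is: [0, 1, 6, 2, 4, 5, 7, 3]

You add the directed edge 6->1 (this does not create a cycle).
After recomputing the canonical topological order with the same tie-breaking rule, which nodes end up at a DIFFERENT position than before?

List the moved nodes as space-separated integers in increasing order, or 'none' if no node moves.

Old toposort: [0, 1, 6, 2, 4, 5, 7, 3]
Added edge 6->1
Recompute Kahn (smallest-id tiebreak):
  initial in-degrees: [0, 2, 1, 3, 1, 2, 1, 3]
  ready (indeg=0): [0]
  pop 0: indeg[1]->1; indeg[5]->1; indeg[6]->0 | ready=[6] | order so far=[0]
  pop 6: indeg[1]->0; indeg[2]->0; indeg[4]->0; indeg[5]->0; indeg[7]->2 | ready=[1, 2, 4, 5] | order so far=[0, 6]
  pop 1: indeg[3]->2; indeg[7]->1 | ready=[2, 4, 5] | order so far=[0, 6, 1]
  pop 2: no out-edges | ready=[4, 5] | order so far=[0, 6, 1, 2]
  pop 4: no out-edges | ready=[5] | order so far=[0, 6, 1, 2, 4]
  pop 5: indeg[3]->1; indeg[7]->0 | ready=[7] | order so far=[0, 6, 1, 2, 4, 5]
  pop 7: indeg[3]->0 | ready=[3] | order so far=[0, 6, 1, 2, 4, 5, 7]
  pop 3: no out-edges | ready=[] | order so far=[0, 6, 1, 2, 4, 5, 7, 3]
New canonical toposort: [0, 6, 1, 2, 4, 5, 7, 3]
Compare positions:
  Node 0: index 0 -> 0 (same)
  Node 1: index 1 -> 2 (moved)
  Node 2: index 3 -> 3 (same)
  Node 3: index 7 -> 7 (same)
  Node 4: index 4 -> 4 (same)
  Node 5: index 5 -> 5 (same)
  Node 6: index 2 -> 1 (moved)
  Node 7: index 6 -> 6 (same)
Nodes that changed position: 1 6

Answer: 1 6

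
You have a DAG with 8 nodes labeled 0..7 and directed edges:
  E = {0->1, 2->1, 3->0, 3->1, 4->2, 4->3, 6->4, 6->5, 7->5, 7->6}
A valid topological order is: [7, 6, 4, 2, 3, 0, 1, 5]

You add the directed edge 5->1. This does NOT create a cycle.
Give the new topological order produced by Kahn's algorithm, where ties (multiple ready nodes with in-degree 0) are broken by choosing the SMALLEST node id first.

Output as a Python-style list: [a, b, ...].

Answer: [7, 6, 4, 2, 3, 0, 5, 1]

Derivation:
Old toposort: [7, 6, 4, 2, 3, 0, 1, 5]
Added edge: 5->1
Position of 5 (7) > position of 1 (6). Must reorder: 5 must now come before 1.
Run Kahn's algorithm (break ties by smallest node id):
  initial in-degrees: [1, 4, 1, 1, 1, 2, 1, 0]
  ready (indeg=0): [7]
  pop 7: indeg[5]->1; indeg[6]->0 | ready=[6] | order so far=[7]
  pop 6: indeg[4]->0; indeg[5]->0 | ready=[4, 5] | order so far=[7, 6]
  pop 4: indeg[2]->0; indeg[3]->0 | ready=[2, 3, 5] | order so far=[7, 6, 4]
  pop 2: indeg[1]->3 | ready=[3, 5] | order so far=[7, 6, 4, 2]
  pop 3: indeg[0]->0; indeg[1]->2 | ready=[0, 5] | order so far=[7, 6, 4, 2, 3]
  pop 0: indeg[1]->1 | ready=[5] | order so far=[7, 6, 4, 2, 3, 0]
  pop 5: indeg[1]->0 | ready=[1] | order so far=[7, 6, 4, 2, 3, 0, 5]
  pop 1: no out-edges | ready=[] | order so far=[7, 6, 4, 2, 3, 0, 5, 1]
  Result: [7, 6, 4, 2, 3, 0, 5, 1]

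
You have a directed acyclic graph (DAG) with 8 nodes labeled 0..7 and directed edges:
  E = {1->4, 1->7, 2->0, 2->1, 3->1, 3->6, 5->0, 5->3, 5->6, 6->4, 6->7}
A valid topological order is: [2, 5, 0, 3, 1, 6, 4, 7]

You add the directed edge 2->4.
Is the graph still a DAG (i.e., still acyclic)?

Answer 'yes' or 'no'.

Answer: yes

Derivation:
Given toposort: [2, 5, 0, 3, 1, 6, 4, 7]
Position of 2: index 0; position of 4: index 6
New edge 2->4: forward
Forward edge: respects the existing order. Still a DAG, same toposort still valid.
Still a DAG? yes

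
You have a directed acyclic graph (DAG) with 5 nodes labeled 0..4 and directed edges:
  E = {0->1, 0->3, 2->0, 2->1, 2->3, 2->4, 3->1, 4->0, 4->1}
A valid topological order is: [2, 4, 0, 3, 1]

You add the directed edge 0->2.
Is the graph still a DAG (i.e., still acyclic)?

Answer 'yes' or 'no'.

Given toposort: [2, 4, 0, 3, 1]
Position of 0: index 2; position of 2: index 0
New edge 0->2: backward (u after v in old order)
Backward edge: old toposort is now invalid. Check if this creates a cycle.
Does 2 already reach 0? Reachable from 2: [0, 1, 2, 3, 4]. YES -> cycle!
Still a DAG? no

Answer: no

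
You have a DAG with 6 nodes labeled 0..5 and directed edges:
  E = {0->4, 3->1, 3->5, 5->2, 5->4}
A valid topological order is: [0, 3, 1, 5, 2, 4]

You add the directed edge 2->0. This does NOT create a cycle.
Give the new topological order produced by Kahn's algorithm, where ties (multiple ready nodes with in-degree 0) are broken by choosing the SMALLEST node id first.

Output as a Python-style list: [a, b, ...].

Answer: [3, 1, 5, 2, 0, 4]

Derivation:
Old toposort: [0, 3, 1, 5, 2, 4]
Added edge: 2->0
Position of 2 (4) > position of 0 (0). Must reorder: 2 must now come before 0.
Run Kahn's algorithm (break ties by smallest node id):
  initial in-degrees: [1, 1, 1, 0, 2, 1]
  ready (indeg=0): [3]
  pop 3: indeg[1]->0; indeg[5]->0 | ready=[1, 5] | order so far=[3]
  pop 1: no out-edges | ready=[5] | order so far=[3, 1]
  pop 5: indeg[2]->0; indeg[4]->1 | ready=[2] | order so far=[3, 1, 5]
  pop 2: indeg[0]->0 | ready=[0] | order so far=[3, 1, 5, 2]
  pop 0: indeg[4]->0 | ready=[4] | order so far=[3, 1, 5, 2, 0]
  pop 4: no out-edges | ready=[] | order so far=[3, 1, 5, 2, 0, 4]
  Result: [3, 1, 5, 2, 0, 4]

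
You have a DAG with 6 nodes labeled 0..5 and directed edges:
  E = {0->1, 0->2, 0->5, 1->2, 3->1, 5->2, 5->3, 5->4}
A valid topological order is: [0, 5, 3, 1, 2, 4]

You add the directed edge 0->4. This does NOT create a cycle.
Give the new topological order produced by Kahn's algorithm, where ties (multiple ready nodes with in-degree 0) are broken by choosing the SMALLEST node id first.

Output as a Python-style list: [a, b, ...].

Old toposort: [0, 5, 3, 1, 2, 4]
Added edge: 0->4
Position of 0 (0) < position of 4 (5). Old order still valid.
Run Kahn's algorithm (break ties by smallest node id):
  initial in-degrees: [0, 2, 3, 1, 2, 1]
  ready (indeg=0): [0]
  pop 0: indeg[1]->1; indeg[2]->2; indeg[4]->1; indeg[5]->0 | ready=[5] | order so far=[0]
  pop 5: indeg[2]->1; indeg[3]->0; indeg[4]->0 | ready=[3, 4] | order so far=[0, 5]
  pop 3: indeg[1]->0 | ready=[1, 4] | order so far=[0, 5, 3]
  pop 1: indeg[2]->0 | ready=[2, 4] | order so far=[0, 5, 3, 1]
  pop 2: no out-edges | ready=[4] | order so far=[0, 5, 3, 1, 2]
  pop 4: no out-edges | ready=[] | order so far=[0, 5, 3, 1, 2, 4]
  Result: [0, 5, 3, 1, 2, 4]

Answer: [0, 5, 3, 1, 2, 4]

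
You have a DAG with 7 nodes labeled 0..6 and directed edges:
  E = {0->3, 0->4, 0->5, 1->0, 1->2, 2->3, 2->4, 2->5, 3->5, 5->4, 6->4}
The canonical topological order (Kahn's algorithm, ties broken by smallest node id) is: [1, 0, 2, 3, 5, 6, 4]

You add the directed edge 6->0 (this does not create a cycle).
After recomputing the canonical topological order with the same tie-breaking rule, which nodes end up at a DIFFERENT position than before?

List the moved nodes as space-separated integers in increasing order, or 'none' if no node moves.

Old toposort: [1, 0, 2, 3, 5, 6, 4]
Added edge 6->0
Recompute Kahn (smallest-id tiebreak):
  initial in-degrees: [2, 0, 1, 2, 4, 3, 0]
  ready (indeg=0): [1, 6]
  pop 1: indeg[0]->1; indeg[2]->0 | ready=[2, 6] | order so far=[1]
  pop 2: indeg[3]->1; indeg[4]->3; indeg[5]->2 | ready=[6] | order so far=[1, 2]
  pop 6: indeg[0]->0; indeg[4]->2 | ready=[0] | order so far=[1, 2, 6]
  pop 0: indeg[3]->0; indeg[4]->1; indeg[5]->1 | ready=[3] | order so far=[1, 2, 6, 0]
  pop 3: indeg[5]->0 | ready=[5] | order so far=[1, 2, 6, 0, 3]
  pop 5: indeg[4]->0 | ready=[4] | order so far=[1, 2, 6, 0, 3, 5]
  pop 4: no out-edges | ready=[] | order so far=[1, 2, 6, 0, 3, 5, 4]
New canonical toposort: [1, 2, 6, 0, 3, 5, 4]
Compare positions:
  Node 0: index 1 -> 3 (moved)
  Node 1: index 0 -> 0 (same)
  Node 2: index 2 -> 1 (moved)
  Node 3: index 3 -> 4 (moved)
  Node 4: index 6 -> 6 (same)
  Node 5: index 4 -> 5 (moved)
  Node 6: index 5 -> 2 (moved)
Nodes that changed position: 0 2 3 5 6

Answer: 0 2 3 5 6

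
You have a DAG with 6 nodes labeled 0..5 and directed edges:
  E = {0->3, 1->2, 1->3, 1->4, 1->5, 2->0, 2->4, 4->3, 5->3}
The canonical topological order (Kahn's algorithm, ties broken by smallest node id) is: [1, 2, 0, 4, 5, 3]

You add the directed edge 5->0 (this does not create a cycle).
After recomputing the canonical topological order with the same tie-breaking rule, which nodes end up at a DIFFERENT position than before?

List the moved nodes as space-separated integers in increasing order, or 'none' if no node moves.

Old toposort: [1, 2, 0, 4, 5, 3]
Added edge 5->0
Recompute Kahn (smallest-id tiebreak):
  initial in-degrees: [2, 0, 1, 4, 2, 1]
  ready (indeg=0): [1]
  pop 1: indeg[2]->0; indeg[3]->3; indeg[4]->1; indeg[5]->0 | ready=[2, 5] | order so far=[1]
  pop 2: indeg[0]->1; indeg[4]->0 | ready=[4, 5] | order so far=[1, 2]
  pop 4: indeg[3]->2 | ready=[5] | order so far=[1, 2, 4]
  pop 5: indeg[0]->0; indeg[3]->1 | ready=[0] | order so far=[1, 2, 4, 5]
  pop 0: indeg[3]->0 | ready=[3] | order so far=[1, 2, 4, 5, 0]
  pop 3: no out-edges | ready=[] | order so far=[1, 2, 4, 5, 0, 3]
New canonical toposort: [1, 2, 4, 5, 0, 3]
Compare positions:
  Node 0: index 2 -> 4 (moved)
  Node 1: index 0 -> 0 (same)
  Node 2: index 1 -> 1 (same)
  Node 3: index 5 -> 5 (same)
  Node 4: index 3 -> 2 (moved)
  Node 5: index 4 -> 3 (moved)
Nodes that changed position: 0 4 5

Answer: 0 4 5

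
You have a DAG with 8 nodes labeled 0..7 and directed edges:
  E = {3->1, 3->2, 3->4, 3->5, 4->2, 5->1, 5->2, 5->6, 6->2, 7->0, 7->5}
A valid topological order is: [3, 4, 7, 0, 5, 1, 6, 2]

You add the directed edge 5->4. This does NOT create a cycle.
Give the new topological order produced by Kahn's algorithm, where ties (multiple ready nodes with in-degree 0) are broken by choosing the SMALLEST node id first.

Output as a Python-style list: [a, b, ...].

Old toposort: [3, 4, 7, 0, 5, 1, 6, 2]
Added edge: 5->4
Position of 5 (4) > position of 4 (1). Must reorder: 5 must now come before 4.
Run Kahn's algorithm (break ties by smallest node id):
  initial in-degrees: [1, 2, 4, 0, 2, 2, 1, 0]
  ready (indeg=0): [3, 7]
  pop 3: indeg[1]->1; indeg[2]->3; indeg[4]->1; indeg[5]->1 | ready=[7] | order so far=[3]
  pop 7: indeg[0]->0; indeg[5]->0 | ready=[0, 5] | order so far=[3, 7]
  pop 0: no out-edges | ready=[5] | order so far=[3, 7, 0]
  pop 5: indeg[1]->0; indeg[2]->2; indeg[4]->0; indeg[6]->0 | ready=[1, 4, 6] | order so far=[3, 7, 0, 5]
  pop 1: no out-edges | ready=[4, 6] | order so far=[3, 7, 0, 5, 1]
  pop 4: indeg[2]->1 | ready=[6] | order so far=[3, 7, 0, 5, 1, 4]
  pop 6: indeg[2]->0 | ready=[2] | order so far=[3, 7, 0, 5, 1, 4, 6]
  pop 2: no out-edges | ready=[] | order so far=[3, 7, 0, 5, 1, 4, 6, 2]
  Result: [3, 7, 0, 5, 1, 4, 6, 2]

Answer: [3, 7, 0, 5, 1, 4, 6, 2]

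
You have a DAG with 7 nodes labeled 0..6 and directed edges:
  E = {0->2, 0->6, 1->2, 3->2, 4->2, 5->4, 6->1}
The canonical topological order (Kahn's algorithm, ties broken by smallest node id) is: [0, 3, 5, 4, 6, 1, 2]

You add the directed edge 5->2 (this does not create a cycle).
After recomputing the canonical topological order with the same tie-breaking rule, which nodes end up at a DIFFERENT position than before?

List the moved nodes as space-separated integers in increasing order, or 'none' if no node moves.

Old toposort: [0, 3, 5, 4, 6, 1, 2]
Added edge 5->2
Recompute Kahn (smallest-id tiebreak):
  initial in-degrees: [0, 1, 5, 0, 1, 0, 1]
  ready (indeg=0): [0, 3, 5]
  pop 0: indeg[2]->4; indeg[6]->0 | ready=[3, 5, 6] | order so far=[0]
  pop 3: indeg[2]->3 | ready=[5, 6] | order so far=[0, 3]
  pop 5: indeg[2]->2; indeg[4]->0 | ready=[4, 6] | order so far=[0, 3, 5]
  pop 4: indeg[2]->1 | ready=[6] | order so far=[0, 3, 5, 4]
  pop 6: indeg[1]->0 | ready=[1] | order so far=[0, 3, 5, 4, 6]
  pop 1: indeg[2]->0 | ready=[2] | order so far=[0, 3, 5, 4, 6, 1]
  pop 2: no out-edges | ready=[] | order so far=[0, 3, 5, 4, 6, 1, 2]
New canonical toposort: [0, 3, 5, 4, 6, 1, 2]
Compare positions:
  Node 0: index 0 -> 0 (same)
  Node 1: index 5 -> 5 (same)
  Node 2: index 6 -> 6 (same)
  Node 3: index 1 -> 1 (same)
  Node 4: index 3 -> 3 (same)
  Node 5: index 2 -> 2 (same)
  Node 6: index 4 -> 4 (same)
Nodes that changed position: none

Answer: none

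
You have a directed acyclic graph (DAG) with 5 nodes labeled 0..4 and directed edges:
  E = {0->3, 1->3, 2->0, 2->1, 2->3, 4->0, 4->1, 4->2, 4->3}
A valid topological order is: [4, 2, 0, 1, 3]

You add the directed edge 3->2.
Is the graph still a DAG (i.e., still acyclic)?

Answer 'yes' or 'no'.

Answer: no

Derivation:
Given toposort: [4, 2, 0, 1, 3]
Position of 3: index 4; position of 2: index 1
New edge 3->2: backward (u after v in old order)
Backward edge: old toposort is now invalid. Check if this creates a cycle.
Does 2 already reach 3? Reachable from 2: [0, 1, 2, 3]. YES -> cycle!
Still a DAG? no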